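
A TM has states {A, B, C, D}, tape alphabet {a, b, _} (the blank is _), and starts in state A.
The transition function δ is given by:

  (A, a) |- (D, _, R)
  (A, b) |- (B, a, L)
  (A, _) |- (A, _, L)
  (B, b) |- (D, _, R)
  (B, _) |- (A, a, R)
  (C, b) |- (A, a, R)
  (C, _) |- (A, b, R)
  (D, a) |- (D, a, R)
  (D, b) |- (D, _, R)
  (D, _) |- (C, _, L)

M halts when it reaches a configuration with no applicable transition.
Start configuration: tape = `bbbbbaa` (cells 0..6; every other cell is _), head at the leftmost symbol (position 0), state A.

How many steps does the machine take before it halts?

state=A head=0 tape=_[b]bbbbaa_   (A,b)→(B,a,L)
state=B head=-1 tape=[_]abbbbaa_   (B,_)→(A,a,R)
state=A head=0 tape=a[a]bbbbaa_   (A,a)→(D,_,R)
state=D head=1 tape=a_[b]bbbaa_   (D,b)→(D,_,R)
state=D head=2 tape=a__[b]bbaa_   (D,b)→(D,_,R)
state=D head=3 tape=a___[b]baa_   (D,b)→(D,_,R)
state=D head=4 tape=a____[b]aa_   (D,b)→(D,_,R)
state=D head=5 tape=a_____[a]a_   (D,a)→(D,a,R)
state=D head=6 tape=a_____a[a]_   (D,a)→(D,a,R)
state=D head=7 tape=a_____aa[_]   (D,_)→(C,_,L)
state=C head=6 tape=a_____a[a]_
M halts after 10 transitions.

10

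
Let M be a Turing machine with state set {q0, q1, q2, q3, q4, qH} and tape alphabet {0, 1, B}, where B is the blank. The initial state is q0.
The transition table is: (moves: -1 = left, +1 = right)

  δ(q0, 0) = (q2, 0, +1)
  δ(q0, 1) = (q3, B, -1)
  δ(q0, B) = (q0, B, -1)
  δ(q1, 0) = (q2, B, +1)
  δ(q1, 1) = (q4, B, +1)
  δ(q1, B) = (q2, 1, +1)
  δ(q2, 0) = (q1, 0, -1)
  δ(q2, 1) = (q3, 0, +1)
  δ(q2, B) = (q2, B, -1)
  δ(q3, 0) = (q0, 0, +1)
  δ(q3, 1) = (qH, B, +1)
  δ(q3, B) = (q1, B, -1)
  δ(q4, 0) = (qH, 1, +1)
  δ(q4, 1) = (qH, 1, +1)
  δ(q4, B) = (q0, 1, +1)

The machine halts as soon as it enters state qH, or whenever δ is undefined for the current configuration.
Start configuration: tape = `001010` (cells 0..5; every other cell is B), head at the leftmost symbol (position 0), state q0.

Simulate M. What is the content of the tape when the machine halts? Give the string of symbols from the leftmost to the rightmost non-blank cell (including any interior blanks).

11010

state=q0 head=0 tape=[0]01010   (q0,0)→(q2,0,+1)
state=q2 head=1 tape=0[0]1010   (q2,0)→(q1,0,-1)
state=q1 head=0 tape=[0]01010   (q1,0)→(q2,B,+1)
state=q2 head=1 tape=B[0]1010   (q2,0)→(q1,0,-1)
state=q1 head=0 tape=[B]01010   (q1,B)→(q2,1,+1)
state=q2 head=1 tape=1[0]1010   (q2,0)→(q1,0,-1)
state=q1 head=0 tape=[1]01010   (q1,1)→(q4,B,+1)
state=q4 head=1 tape=B[0]1010   (q4,0)→(qH,1,+1)
state=qH head=2 tape=B1[1]010
The non-blank tape span at halt is 11010.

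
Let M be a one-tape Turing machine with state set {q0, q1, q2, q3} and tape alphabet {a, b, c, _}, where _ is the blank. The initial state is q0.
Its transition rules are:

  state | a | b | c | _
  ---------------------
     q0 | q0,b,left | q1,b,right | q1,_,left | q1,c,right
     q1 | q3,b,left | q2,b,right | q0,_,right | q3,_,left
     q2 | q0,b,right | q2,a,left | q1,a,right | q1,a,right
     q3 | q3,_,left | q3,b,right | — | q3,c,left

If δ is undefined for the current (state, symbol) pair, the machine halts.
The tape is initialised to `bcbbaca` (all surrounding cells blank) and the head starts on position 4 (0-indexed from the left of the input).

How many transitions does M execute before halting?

q0 | bcbb[a]ca   read a → write b, move left, go to q0
q0 | bcb[b]bca   read b → write b, move right, go to q1
q1 | bcbb[b]ca   read b → write b, move right, go to q2
q2 | bcbbb[c]a   read c → write a, move right, go to q1
q1 | bcbbba[a]   read a → write b, move left, go to q3
q3 | bcbbb[a]b   read a → write _, move left, go to q3
q3 | bcbb[b]_b   read b → write b, move right, go to q3
q3 | bcbbb[_]b   read _ → write c, move left, go to q3
q3 | bcbb[b]cb   read b → write b, move right, go to q3
q3 | bcbbb[c]b
M halts after 9 transitions.

9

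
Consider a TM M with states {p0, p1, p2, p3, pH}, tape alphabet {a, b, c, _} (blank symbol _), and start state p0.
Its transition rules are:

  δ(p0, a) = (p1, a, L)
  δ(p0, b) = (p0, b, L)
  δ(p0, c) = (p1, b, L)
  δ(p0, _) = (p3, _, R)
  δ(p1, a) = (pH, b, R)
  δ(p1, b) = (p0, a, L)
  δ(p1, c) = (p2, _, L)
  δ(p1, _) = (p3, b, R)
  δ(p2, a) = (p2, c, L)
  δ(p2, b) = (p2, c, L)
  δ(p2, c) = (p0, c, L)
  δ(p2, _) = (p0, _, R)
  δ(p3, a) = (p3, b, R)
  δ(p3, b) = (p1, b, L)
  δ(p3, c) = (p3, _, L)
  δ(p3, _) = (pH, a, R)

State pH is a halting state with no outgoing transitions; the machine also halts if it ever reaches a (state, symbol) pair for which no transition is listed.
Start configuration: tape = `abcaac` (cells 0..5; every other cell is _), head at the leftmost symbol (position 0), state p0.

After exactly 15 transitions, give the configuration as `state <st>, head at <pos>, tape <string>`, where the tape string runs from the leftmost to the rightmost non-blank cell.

state p0, head at -3, tape ababcaac

p0 | ___[a]bcaac   read a → write a, move L, go to p1
p1 | __[_]abcaac   read _ → write b, move R, go to p3
p3 | __b[a]bcaac   read a → write b, move R, go to p3
p3 | __bb[b]caac   read b → write b, move L, go to p1
p1 | __b[b]bcaac   read b → write a, move L, go to p0
p0 | __[b]abcaac   read b → write b, move L, go to p0
p0 | _[_]babcaac   read _ → write _, move R, go to p3
p3 | __[b]abcaac   read b → write b, move L, go to p1
p1 | _[_]babcaac   read _ → write b, move R, go to p3
p3 | _b[b]abcaac   read b → write b, move L, go to p1
p1 | _[b]babcaac   read b → write a, move L, go to p0
p0 | [_]ababcaac   read _ → write _, move R, go to p3
p3 | _[a]babcaac   read a → write b, move R, go to p3
p3 | _b[b]abcaac   read b → write b, move L, go to p1
p1 | _[b]babcaac   read b → write a, move L, go to p0
p0 | [_]ababcaac
After 15 steps: state p0, head at -3, tape ababcaac.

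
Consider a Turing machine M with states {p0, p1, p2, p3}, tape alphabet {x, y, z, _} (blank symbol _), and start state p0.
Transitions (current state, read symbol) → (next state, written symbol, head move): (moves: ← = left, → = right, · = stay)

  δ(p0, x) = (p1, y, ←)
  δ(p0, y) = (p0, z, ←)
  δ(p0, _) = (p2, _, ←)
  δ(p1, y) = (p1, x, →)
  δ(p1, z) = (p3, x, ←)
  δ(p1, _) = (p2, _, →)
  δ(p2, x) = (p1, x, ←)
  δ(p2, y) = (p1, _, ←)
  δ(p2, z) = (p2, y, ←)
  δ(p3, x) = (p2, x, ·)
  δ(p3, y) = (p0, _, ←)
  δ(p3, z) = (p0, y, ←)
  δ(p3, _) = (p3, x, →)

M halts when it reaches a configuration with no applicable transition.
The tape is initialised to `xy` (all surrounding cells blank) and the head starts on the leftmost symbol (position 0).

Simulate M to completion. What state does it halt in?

state=p0 head=0 tape=_[x]y   (p0,x)→(p1,y,←)
state=p1 head=-1 tape=[_]yy   (p1,_)→(p2,_,→)
state=p2 head=0 tape=_[y]y   (p2,y)→(p1,_,←)
state=p1 head=-1 tape=[_]_y   (p1,_)→(p2,_,→)
state=p2 head=0 tape=_[_]y
No transition is defined for (p2, _); M halts in state p2.

p2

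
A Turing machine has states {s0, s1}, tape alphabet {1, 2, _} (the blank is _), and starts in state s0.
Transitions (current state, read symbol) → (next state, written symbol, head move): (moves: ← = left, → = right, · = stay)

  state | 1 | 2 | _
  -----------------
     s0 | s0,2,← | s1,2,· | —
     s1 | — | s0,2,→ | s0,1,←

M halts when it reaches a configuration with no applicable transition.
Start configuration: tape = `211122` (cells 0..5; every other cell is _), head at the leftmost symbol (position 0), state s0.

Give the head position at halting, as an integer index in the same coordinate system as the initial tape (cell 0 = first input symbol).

s0 | [2]11122_   read 2 → write 2, move ·, go to s1
s1 | [2]11122_   read 2 → write 2, move →, go to s0
s0 | 2[1]1122_   read 1 → write 2, move ←, go to s0
s0 | [2]21122_   read 2 → write 2, move ·, go to s1
s1 | [2]21122_   read 2 → write 2, move →, go to s0
s0 | 2[2]1122_   read 2 → write 2, move ·, go to s1
s1 | 2[2]1122_   read 2 → write 2, move →, go to s0
s0 | 22[1]122_   read 1 → write 2, move ←, go to s0
s0 | 2[2]2122_   read 2 → write 2, move ·, go to s1
s1 | 2[2]2122_   read 2 → write 2, move →, go to s0
s0 | 22[2]122_   read 2 → write 2, move ·, go to s1
s1 | 22[2]122_   read 2 → write 2, move →, go to s0
s0 | 222[1]22_   read 1 → write 2, move ←, go to s0
s0 | 22[2]222_   read 2 → write 2, move ·, go to s1
s1 | 22[2]222_   read 2 → write 2, move →, go to s0
s0 | 222[2]22_   read 2 → write 2, move ·, go to s1
s1 | 222[2]22_   read 2 → write 2, move →, go to s0
s0 | 2222[2]2_   read 2 → write 2, move ·, go to s1
s1 | 2222[2]2_   read 2 → write 2, move →, go to s0
s0 | 22222[2]_   read 2 → write 2, move ·, go to s1
s1 | 22222[2]_   read 2 → write 2, move →, go to s0
s0 | 222222[_]
At halt the head is at cell 6.

6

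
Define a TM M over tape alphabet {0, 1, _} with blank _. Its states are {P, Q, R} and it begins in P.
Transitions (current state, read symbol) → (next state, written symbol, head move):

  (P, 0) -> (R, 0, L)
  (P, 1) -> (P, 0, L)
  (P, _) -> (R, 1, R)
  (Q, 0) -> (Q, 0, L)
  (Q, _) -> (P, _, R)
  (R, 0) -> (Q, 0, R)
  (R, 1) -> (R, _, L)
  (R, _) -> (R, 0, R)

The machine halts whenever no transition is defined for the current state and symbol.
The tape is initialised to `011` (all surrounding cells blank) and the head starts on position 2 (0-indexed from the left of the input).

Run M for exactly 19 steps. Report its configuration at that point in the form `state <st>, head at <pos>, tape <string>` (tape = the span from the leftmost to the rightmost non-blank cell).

P | ___01[1]   read 1 → write 0, move L, go to P
P | ___0[1]0   read 1 → write 0, move L, go to P
P | ___[0]00   read 0 → write 0, move L, go to R
R | __[_]000   read _ → write 0, move R, go to R
R | __0[0]00   read 0 → write 0, move R, go to Q
Q | __00[0]0   read 0 → write 0, move L, go to Q
Q | __0[0]00   read 0 → write 0, move L, go to Q
Q | __[0]000   read 0 → write 0, move L, go to Q
Q | _[_]0000   read _ → write _, move R, go to P
P | __[0]000   read 0 → write 0, move L, go to R
R | _[_]0000   read _ → write 0, move R, go to R
R | _0[0]000   read 0 → write 0, move R, go to Q
Q | _00[0]00   read 0 → write 0, move L, go to Q
Q | _0[0]000   read 0 → write 0, move L, go to Q
Q | _[0]0000   read 0 → write 0, move L, go to Q
Q | [_]00000   read _ → write _, move R, go to P
P | _[0]0000   read 0 → write 0, move L, go to R
R | [_]00000   read _ → write 0, move R, go to R
R | 0[0]0000   read 0 → write 0, move R, go to Q
Q | 00[0]000
After 19 steps: state Q, head at -1, tape 000000.

state Q, head at -1, tape 000000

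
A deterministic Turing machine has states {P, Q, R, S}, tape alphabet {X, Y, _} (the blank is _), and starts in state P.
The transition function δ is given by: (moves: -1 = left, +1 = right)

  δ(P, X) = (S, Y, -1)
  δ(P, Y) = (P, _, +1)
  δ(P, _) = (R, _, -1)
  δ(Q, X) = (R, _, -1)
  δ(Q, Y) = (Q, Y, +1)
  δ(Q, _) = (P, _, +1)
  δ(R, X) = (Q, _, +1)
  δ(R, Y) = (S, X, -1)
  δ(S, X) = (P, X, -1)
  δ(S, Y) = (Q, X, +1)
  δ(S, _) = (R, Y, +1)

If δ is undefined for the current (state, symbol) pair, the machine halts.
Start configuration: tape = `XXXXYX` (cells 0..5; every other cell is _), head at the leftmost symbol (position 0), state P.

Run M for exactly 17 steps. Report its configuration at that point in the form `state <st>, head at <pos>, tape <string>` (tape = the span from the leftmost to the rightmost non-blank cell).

state S, head at 1, tape YXXYX

state=P head=0 tape=_[X]XXXYX   (P,X)→(S,Y,-1)
state=S head=-1 tape=[_]YXXXYX   (S,_)→(R,Y,+1)
state=R head=0 tape=Y[Y]XXXYX   (R,Y)→(S,X,-1)
state=S head=-1 tape=[Y]XXXXYX   (S,Y)→(Q,X,+1)
state=Q head=0 tape=X[X]XXXYX   (Q,X)→(R,_,-1)
state=R head=-1 tape=[X]_XXXYX   (R,X)→(Q,_,+1)
state=Q head=0 tape=_[_]XXXYX   (Q,_)→(P,_,+1)
state=P head=1 tape=__[X]XXYX   (P,X)→(S,Y,-1)
state=S head=0 tape=_[_]YXXYX   (S,_)→(R,Y,+1)
state=R head=1 tape=_Y[Y]XXYX   (R,Y)→(S,X,-1)
state=S head=0 tape=_[Y]XXXYX   (S,Y)→(Q,X,+1)
state=Q head=1 tape=_X[X]XXYX   (Q,X)→(R,_,-1)
state=R head=0 tape=_[X]_XXYX   (R,X)→(Q,_,+1)
state=Q head=1 tape=__[_]XXYX   (Q,_)→(P,_,+1)
state=P head=2 tape=___[X]XYX   (P,X)→(S,Y,-1)
state=S head=1 tape=__[_]YXYX   (S,_)→(R,Y,+1)
state=R head=2 tape=__Y[Y]XYX   (R,Y)→(S,X,-1)
state=S head=1 tape=__[Y]XXYX
After 17 steps: state S, head at 1, tape YXXYX.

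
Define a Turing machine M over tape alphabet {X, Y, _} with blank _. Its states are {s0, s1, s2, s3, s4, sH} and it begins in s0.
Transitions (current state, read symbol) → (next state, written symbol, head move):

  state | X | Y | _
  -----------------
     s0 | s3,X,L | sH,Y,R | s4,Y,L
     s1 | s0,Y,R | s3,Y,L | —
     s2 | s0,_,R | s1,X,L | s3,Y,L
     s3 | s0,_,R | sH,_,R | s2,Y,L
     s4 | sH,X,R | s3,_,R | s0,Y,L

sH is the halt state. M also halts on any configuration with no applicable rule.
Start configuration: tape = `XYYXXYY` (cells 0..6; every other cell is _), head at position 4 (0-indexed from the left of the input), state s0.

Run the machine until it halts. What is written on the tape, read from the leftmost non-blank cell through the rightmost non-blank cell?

s0 | XYYX[X]YY   read X → write X, move L, go to s3
s3 | XYY[X]XYY   read X → write _, move R, go to s0
s0 | XYY_[X]YY   read X → write X, move L, go to s3
s3 | XYY[_]XYY   read _ → write Y, move L, go to s2
s2 | XY[Y]YXYY   read Y → write X, move L, go to s1
s1 | X[Y]XYXYY   read Y → write Y, move L, go to s3
s3 | [X]YXYXYY   read X → write _, move R, go to s0
s0 | _[Y]XYXYY   read Y → write Y, move R, go to sH
sH | _Y[X]YXYY
The non-blank tape span at halt is YXYXYY.

YXYXYY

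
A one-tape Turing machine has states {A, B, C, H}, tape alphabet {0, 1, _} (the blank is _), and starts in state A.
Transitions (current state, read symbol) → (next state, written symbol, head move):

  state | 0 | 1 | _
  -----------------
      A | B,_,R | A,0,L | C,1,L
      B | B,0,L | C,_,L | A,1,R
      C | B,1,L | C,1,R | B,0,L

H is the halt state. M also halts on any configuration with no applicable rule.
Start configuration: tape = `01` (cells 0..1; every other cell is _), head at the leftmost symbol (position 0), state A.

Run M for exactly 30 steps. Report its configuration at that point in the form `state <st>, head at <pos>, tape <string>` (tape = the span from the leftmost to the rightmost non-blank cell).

state C, head at 6, tape 1_1_11_11

state=A head=0 tape=___[0]1_____   (A,0)→(B,_,R)
state=B head=1 tape=____[1]_____   (B,1)→(C,_,L)
state=C head=0 tape=___[_]______   (C,_)→(B,0,L)
state=B head=-1 tape=__[_]0______   (B,_)→(A,1,R)
state=A head=0 tape=__1[0]______   (A,0)→(B,_,R)
state=B head=1 tape=__1_[_]_____   (B,_)→(A,1,R)
state=A head=2 tape=__1_1[_]____   (A,_)→(C,1,L)
state=C head=1 tape=__1_[1]1____   (C,1)→(C,1,R)
state=C head=2 tape=__1_1[1]____   (C,1)→(C,1,R)
state=C head=3 tape=__1_11[_]___   (C,_)→(B,0,L)
state=B head=2 tape=__1_1[1]0___   (B,1)→(C,_,L)
state=C head=1 tape=__1_[1]_0___   (C,1)→(C,1,R)
state=C head=2 tape=__1_1[_]0___   (C,_)→(B,0,L)
state=B head=1 tape=__1_[1]00___   (B,1)→(C,_,L)
state=C head=0 tape=__1[_]_00___   (C,_)→(B,0,L)
state=B head=-1 tape=__[1]0_00___   (B,1)→(C,_,L)
state=C head=-2 tape=_[_]_0_00___   (C,_)→(B,0,L)
state=B head=-3 tape=[_]0_0_00___   (B,_)→(A,1,R)
state=A head=-2 tape=1[0]_0_00___   (A,0)→(B,_,R)
state=B head=-1 tape=1_[_]0_00___   (B,_)→(A,1,R)
state=A head=0 tape=1_1[0]_00___   (A,0)→(B,_,R)
state=B head=1 tape=1_1_[_]00___   (B,_)→(A,1,R)
state=A head=2 tape=1_1_1[0]0___   (A,0)→(B,_,R)
state=B head=3 tape=1_1_1_[0]___   (B,0)→(B,0,L)
state=B head=2 tape=1_1_1[_]0___   (B,_)→(A,1,R)
state=A head=3 tape=1_1_11[0]___   (A,0)→(B,_,R)
state=B head=4 tape=1_1_11_[_]__   (B,_)→(A,1,R)
state=A head=5 tape=1_1_11_1[_]_   (A,_)→(C,1,L)
state=C head=4 tape=1_1_11_[1]1_   (C,1)→(C,1,R)
state=C head=5 tape=1_1_11_1[1]_   (C,1)→(C,1,R)
state=C head=6 tape=1_1_11_11[_]
After 30 steps: state C, head at 6, tape 1_1_11_11.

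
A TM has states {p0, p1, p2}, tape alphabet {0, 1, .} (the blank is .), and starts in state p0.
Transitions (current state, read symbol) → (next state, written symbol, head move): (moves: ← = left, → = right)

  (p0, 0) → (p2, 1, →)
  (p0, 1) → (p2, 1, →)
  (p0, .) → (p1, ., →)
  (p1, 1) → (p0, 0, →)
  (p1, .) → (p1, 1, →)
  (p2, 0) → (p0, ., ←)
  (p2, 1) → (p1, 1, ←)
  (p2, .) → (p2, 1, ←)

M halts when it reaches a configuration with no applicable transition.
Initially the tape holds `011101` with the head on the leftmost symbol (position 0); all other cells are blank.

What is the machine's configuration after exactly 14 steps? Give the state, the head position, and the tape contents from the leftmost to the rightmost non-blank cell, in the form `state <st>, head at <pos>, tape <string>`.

state p1, head at 2, tape 000111

state=p0 head=0 tape=[0]11101   (p0,0)→(p2,1,→)
state=p2 head=1 tape=1[1]1101   (p2,1)→(p1,1,←)
state=p1 head=0 tape=[1]11101   (p1,1)→(p0,0,→)
state=p0 head=1 tape=0[1]1101   (p0,1)→(p2,1,→)
state=p2 head=2 tape=01[1]101   (p2,1)→(p1,1,←)
state=p1 head=1 tape=0[1]1101   (p1,1)→(p0,0,→)
state=p0 head=2 tape=00[1]101   (p0,1)→(p2,1,→)
state=p2 head=3 tape=001[1]01   (p2,1)→(p1,1,←)
state=p1 head=2 tape=00[1]101   (p1,1)→(p0,0,→)
state=p0 head=3 tape=000[1]01   (p0,1)→(p2,1,→)
state=p2 head=4 tape=0001[0]1   (p2,0)→(p0,.,←)
state=p0 head=3 tape=000[1].1   (p0,1)→(p2,1,→)
state=p2 head=4 tape=0001[.]1   (p2,.)→(p2,1,←)
state=p2 head=3 tape=000[1]11   (p2,1)→(p1,1,←)
state=p1 head=2 tape=00[0]111
After 14 steps: state p1, head at 2, tape 000111.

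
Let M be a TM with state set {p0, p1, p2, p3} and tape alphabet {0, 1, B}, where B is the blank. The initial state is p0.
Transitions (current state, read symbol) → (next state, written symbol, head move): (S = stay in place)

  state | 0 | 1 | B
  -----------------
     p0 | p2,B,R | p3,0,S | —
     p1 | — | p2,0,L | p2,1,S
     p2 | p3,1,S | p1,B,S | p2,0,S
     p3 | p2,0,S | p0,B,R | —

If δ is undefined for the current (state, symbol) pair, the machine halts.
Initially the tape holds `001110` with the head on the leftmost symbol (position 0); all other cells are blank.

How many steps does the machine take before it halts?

p0 | [0]01110BB   read 0 → write B, move R, go to p2
p2 | B[0]1110BB   read 0 → write 1, move S, go to p3
p3 | B[1]1110BB   read 1 → write B, move R, go to p0
p0 | BB[1]110BB   read 1 → write 0, move S, go to p3
p3 | BB[0]110BB   read 0 → write 0, move S, go to p2
p2 | BB[0]110BB   read 0 → write 1, move S, go to p3
p3 | BB[1]110BB   read 1 → write B, move R, go to p0
p0 | BBB[1]10BB   read 1 → write 0, move S, go to p3
p3 | BBB[0]10BB   read 0 → write 0, move S, go to p2
p2 | BBB[0]10BB   read 0 → write 1, move S, go to p3
p3 | BBB[1]10BB   read 1 → write B, move R, go to p0
p0 | BBBB[1]0BB   read 1 → write 0, move S, go to p3
p3 | BBBB[0]0BB   read 0 → write 0, move S, go to p2
p2 | BBBB[0]0BB   read 0 → write 1, move S, go to p3
p3 | BBBB[1]0BB   read 1 → write B, move R, go to p0
p0 | BBBBB[0]BB   read 0 → write B, move R, go to p2
p2 | BBBBBB[B]B   read B → write 0, move S, go to p2
p2 | BBBBBB[0]B   read 0 → write 1, move S, go to p3
p3 | BBBBBB[1]B   read 1 → write B, move R, go to p0
p0 | BBBBBBB[B]
M halts after 19 transitions.

19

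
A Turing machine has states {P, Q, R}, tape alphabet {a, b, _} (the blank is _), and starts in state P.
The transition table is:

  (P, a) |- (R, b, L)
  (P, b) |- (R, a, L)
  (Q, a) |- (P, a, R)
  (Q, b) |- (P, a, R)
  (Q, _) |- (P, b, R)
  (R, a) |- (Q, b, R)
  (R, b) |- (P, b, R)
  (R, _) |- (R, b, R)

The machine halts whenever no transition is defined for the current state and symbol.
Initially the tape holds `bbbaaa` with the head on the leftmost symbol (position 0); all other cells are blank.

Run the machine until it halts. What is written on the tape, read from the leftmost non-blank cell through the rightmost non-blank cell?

bbbbbba

P | _[b]bbaaa_   read b → write a, move L, go to R
R | [_]abbaaa_   read _ → write b, move R, go to R
R | b[a]bbaaa_   read a → write b, move R, go to Q
Q | bb[b]baaa_   read b → write a, move R, go to P
P | bba[b]aaa_   read b → write a, move L, go to R
R | bb[a]aaaa_   read a → write b, move R, go to Q
Q | bbb[a]aaa_   read a → write a, move R, go to P
P | bbba[a]aa_   read a → write b, move L, go to R
R | bbb[a]baa_   read a → write b, move R, go to Q
Q | bbbb[b]aa_   read b → write a, move R, go to P
P | bbbba[a]a_   read a → write b, move L, go to R
R | bbbb[a]ba_   read a → write b, move R, go to Q
Q | bbbbb[b]a_   read b → write a, move R, go to P
P | bbbbba[a]_   read a → write b, move L, go to R
R | bbbbb[a]b_   read a → write b, move R, go to Q
Q | bbbbbb[b]_   read b → write a, move R, go to P
P | bbbbbba[_]
The non-blank tape span at halt is bbbbbba.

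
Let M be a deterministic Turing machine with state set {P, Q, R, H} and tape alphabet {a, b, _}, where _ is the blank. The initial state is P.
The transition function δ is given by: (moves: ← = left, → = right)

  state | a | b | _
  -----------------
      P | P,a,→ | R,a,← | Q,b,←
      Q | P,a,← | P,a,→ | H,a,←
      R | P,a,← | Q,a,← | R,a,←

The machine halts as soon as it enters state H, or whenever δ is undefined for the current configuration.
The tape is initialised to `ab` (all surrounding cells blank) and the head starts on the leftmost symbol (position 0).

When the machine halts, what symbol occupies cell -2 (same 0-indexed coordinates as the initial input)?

P | ___[a]b   read a → write a, move →, go to P
P | ___a[b]   read b → write a, move ←, go to R
R | ___[a]a   read a → write a, move ←, go to P
P | __[_]aa   read _ → write b, move ←, go to Q
Q | _[_]baa   read _ → write a, move ←, go to H
H | [_]abaa
Cell -2 holds a when M halts.

a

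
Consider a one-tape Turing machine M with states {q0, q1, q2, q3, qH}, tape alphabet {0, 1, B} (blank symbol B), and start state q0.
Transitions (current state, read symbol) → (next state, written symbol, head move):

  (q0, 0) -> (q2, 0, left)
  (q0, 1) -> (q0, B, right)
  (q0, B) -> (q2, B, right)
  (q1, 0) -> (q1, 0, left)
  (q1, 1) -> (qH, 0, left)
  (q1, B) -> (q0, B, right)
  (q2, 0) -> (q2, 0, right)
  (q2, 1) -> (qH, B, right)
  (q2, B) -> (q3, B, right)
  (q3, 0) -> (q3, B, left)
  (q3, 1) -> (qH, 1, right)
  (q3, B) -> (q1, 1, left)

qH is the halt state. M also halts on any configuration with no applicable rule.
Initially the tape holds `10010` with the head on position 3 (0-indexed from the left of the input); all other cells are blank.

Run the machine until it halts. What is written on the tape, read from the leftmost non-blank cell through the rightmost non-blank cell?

q0 | B100[1]0   read 1 → write B, move right, go to q0
q0 | B100B[0]   read 0 → write 0, move left, go to q2
q2 | B100[B]0   read B → write B, move right, go to q3
q3 | B100B[0]   read 0 → write B, move left, go to q3
q3 | B100[B]B   read B → write 1, move left, go to q1
q1 | B10[0]1B   read 0 → write 0, move left, go to q1
q1 | B1[0]01B   read 0 → write 0, move left, go to q1
q1 | B[1]001B   read 1 → write 0, move left, go to qH
qH | [B]0001B
The non-blank tape span at halt is 0001.

0001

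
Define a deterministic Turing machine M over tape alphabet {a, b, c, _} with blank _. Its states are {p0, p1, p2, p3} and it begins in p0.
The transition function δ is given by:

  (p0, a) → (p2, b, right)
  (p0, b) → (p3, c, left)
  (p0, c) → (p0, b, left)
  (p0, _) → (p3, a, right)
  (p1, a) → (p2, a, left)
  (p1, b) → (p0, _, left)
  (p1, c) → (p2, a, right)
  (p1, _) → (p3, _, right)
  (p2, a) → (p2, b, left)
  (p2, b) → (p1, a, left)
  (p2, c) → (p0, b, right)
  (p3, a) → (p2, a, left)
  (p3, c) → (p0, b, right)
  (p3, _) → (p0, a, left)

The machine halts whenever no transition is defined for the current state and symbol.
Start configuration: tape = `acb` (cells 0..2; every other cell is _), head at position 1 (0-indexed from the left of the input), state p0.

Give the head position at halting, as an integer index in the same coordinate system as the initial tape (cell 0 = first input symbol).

state=p0 head=1 tape=__a[c]b   (p0,c)→(p0,b,left)
state=p0 head=0 tape=__[a]bb   (p0,a)→(p2,b,right)
state=p2 head=1 tape=__b[b]b   (p2,b)→(p1,a,left)
state=p1 head=0 tape=__[b]ab   (p1,b)→(p0,_,left)
state=p0 head=-1 tape=_[_]_ab   (p0,_)→(p3,a,right)
state=p3 head=0 tape=_a[_]ab   (p3,_)→(p0,a,left)
state=p0 head=-1 tape=_[a]aab   (p0,a)→(p2,b,right)
state=p2 head=0 tape=_b[a]ab   (p2,a)→(p2,b,left)
state=p2 head=-1 tape=_[b]bab   (p2,b)→(p1,a,left)
state=p1 head=-2 tape=[_]abab   (p1,_)→(p3,_,right)
state=p3 head=-1 tape=_[a]bab   (p3,a)→(p2,a,left)
state=p2 head=-2 tape=[_]abab
At halt the head is at cell -2.

-2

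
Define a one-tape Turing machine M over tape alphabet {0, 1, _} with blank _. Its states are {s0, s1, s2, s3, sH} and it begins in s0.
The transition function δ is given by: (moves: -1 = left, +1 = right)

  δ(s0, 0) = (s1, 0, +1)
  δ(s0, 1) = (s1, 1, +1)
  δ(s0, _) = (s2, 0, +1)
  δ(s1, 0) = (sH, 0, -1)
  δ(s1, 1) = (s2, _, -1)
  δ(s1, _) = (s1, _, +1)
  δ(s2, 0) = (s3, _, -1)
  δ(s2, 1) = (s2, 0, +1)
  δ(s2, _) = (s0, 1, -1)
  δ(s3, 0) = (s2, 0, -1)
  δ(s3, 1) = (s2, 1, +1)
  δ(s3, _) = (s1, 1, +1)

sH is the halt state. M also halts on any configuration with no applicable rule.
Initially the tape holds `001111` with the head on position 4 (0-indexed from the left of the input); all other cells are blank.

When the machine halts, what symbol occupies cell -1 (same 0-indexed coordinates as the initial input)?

1

state=s0 head=4 tape=_0011[1]1   (s0,1)→(s1,1,+1)
state=s1 head=5 tape=_00111[1]   (s1,1)→(s2,_,-1)
state=s2 head=4 tape=_0011[1]_   (s2,1)→(s2,0,+1)
state=s2 head=5 tape=_00110[_]   (s2,_)→(s0,1,-1)
state=s0 head=4 tape=_0011[0]1   (s0,0)→(s1,0,+1)
state=s1 head=5 tape=_00110[1]   (s1,1)→(s2,_,-1)
state=s2 head=4 tape=_0011[0]_   (s2,0)→(s3,_,-1)
state=s3 head=3 tape=_001[1]__   (s3,1)→(s2,1,+1)
state=s2 head=4 tape=_0011[_]_   (s2,_)→(s0,1,-1)
state=s0 head=3 tape=_001[1]1_   (s0,1)→(s1,1,+1)
state=s1 head=4 tape=_0011[1]_   (s1,1)→(s2,_,-1)
state=s2 head=3 tape=_001[1]__   (s2,1)→(s2,0,+1)
state=s2 head=4 tape=_0010[_]_   (s2,_)→(s0,1,-1)
state=s0 head=3 tape=_001[0]1_   (s0,0)→(s1,0,+1)
state=s1 head=4 tape=_0010[1]_   (s1,1)→(s2,_,-1)
state=s2 head=3 tape=_001[0]__   (s2,0)→(s3,_,-1)
state=s3 head=2 tape=_00[1]___   (s3,1)→(s2,1,+1)
state=s2 head=3 tape=_001[_]__   (s2,_)→(s0,1,-1)
state=s0 head=2 tape=_00[1]1__   (s0,1)→(s1,1,+1)
state=s1 head=3 tape=_001[1]__   (s1,1)→(s2,_,-1)
state=s2 head=2 tape=_00[1]___   (s2,1)→(s2,0,+1)
state=s2 head=3 tape=_000[_]__   (s2,_)→(s0,1,-1)
state=s0 head=2 tape=_00[0]1__   (s0,0)→(s1,0,+1)
state=s1 head=3 tape=_000[1]__   (s1,1)→(s2,_,-1)
state=s2 head=2 tape=_00[0]___   (s2,0)→(s3,_,-1)
state=s3 head=1 tape=_0[0]____   (s3,0)→(s2,0,-1)
state=s2 head=0 tape=_[0]0____   (s2,0)→(s3,_,-1)
state=s3 head=-1 tape=[_]_0____   (s3,_)→(s1,1,+1)
state=s1 head=0 tape=1[_]0____   (s1,_)→(s1,_,+1)
state=s1 head=1 tape=1_[0]____   (s1,0)→(sH,0,-1)
state=sH head=0 tape=1[_]0____
Cell -1 holds 1 when M halts.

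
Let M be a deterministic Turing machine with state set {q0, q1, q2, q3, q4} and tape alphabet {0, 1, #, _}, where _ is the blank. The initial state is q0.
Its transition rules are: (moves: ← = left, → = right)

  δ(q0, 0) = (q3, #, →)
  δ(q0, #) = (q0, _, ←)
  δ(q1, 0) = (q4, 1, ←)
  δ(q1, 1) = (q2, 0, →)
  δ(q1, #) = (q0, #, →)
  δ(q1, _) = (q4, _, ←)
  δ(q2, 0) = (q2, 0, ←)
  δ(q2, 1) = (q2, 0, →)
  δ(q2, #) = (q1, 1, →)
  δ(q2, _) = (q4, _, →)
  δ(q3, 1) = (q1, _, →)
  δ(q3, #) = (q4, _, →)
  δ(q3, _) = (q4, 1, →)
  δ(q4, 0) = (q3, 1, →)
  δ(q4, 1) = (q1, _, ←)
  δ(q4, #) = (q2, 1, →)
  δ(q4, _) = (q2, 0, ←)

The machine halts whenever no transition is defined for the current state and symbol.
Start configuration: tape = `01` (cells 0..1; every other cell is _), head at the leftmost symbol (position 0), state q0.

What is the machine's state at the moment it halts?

q3

q0 | ___[0]1_   read 0 → write #, move →, go to q3
q3 | ___#[1]_   read 1 → write _, move →, go to q1
q1 | ___#_[_]   read _ → write _, move ←, go to q4
q4 | ___#[_]_   read _ → write 0, move ←, go to q2
q2 | ___[#]0_   read # → write 1, move →, go to q1
q1 | ___1[0]_   read 0 → write 1, move ←, go to q4
q4 | ___[1]1_   read 1 → write _, move ←, go to q1
q1 | __[_]_1_   read _ → write _, move ←, go to q4
q4 | _[_]__1_   read _ → write 0, move ←, go to q2
q2 | [_]0__1_   read _ → write _, move →, go to q4
q4 | _[0]__1_   read 0 → write 1, move →, go to q3
q3 | _1[_]_1_   read _ → write 1, move →, go to q4
q4 | _11[_]1_   read _ → write 0, move ←, go to q2
q2 | _1[1]01_   read 1 → write 0, move →, go to q2
q2 | _10[0]1_   read 0 → write 0, move ←, go to q2
q2 | _1[0]01_   read 0 → write 0, move ←, go to q2
q2 | _[1]001_   read 1 → write 0, move →, go to q2
q2 | _0[0]01_   read 0 → write 0, move ←, go to q2
q2 | _[0]001_   read 0 → write 0, move ←, go to q2
q2 | [_]0001_   read _ → write _, move →, go to q4
q4 | _[0]001_   read 0 → write 1, move →, go to q3
q3 | _1[0]01_
No transition is defined for (q3, 0); M halts in state q3.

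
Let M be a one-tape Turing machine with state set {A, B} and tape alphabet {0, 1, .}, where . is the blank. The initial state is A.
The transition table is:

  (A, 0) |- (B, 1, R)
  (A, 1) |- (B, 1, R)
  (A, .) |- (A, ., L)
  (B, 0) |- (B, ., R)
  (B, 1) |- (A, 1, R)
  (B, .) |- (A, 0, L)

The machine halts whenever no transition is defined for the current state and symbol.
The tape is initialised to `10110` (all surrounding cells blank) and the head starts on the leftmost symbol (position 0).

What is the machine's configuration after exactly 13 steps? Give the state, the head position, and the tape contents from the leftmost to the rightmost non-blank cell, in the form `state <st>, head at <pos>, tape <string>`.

A | [1]0110..   read 1 → write 1, move R, go to B
B | 1[0]110..   read 0 → write ., move R, go to B
B | 1.[1]10..   read 1 → write 1, move R, go to A
A | 1.1[1]0..   read 1 → write 1, move R, go to B
B | 1.11[0]..   read 0 → write ., move R, go to B
B | 1.11.[.].   read . → write 0, move L, go to A
A | 1.11[.]0.   read . → write ., move L, go to A
A | 1.1[1].0.   read 1 → write 1, move R, go to B
B | 1.11[.]0.   read . → write 0, move L, go to A
A | 1.1[1]00.   read 1 → write 1, move R, go to B
B | 1.11[0]0.   read 0 → write ., move R, go to B
B | 1.11.[0].   read 0 → write ., move R, go to B
B | 1.11..[.]   read . → write 0, move L, go to A
A | 1.11.[.]0
After 13 steps: state A, head at 5, tape 1.11..0.

state A, head at 5, tape 1.11..0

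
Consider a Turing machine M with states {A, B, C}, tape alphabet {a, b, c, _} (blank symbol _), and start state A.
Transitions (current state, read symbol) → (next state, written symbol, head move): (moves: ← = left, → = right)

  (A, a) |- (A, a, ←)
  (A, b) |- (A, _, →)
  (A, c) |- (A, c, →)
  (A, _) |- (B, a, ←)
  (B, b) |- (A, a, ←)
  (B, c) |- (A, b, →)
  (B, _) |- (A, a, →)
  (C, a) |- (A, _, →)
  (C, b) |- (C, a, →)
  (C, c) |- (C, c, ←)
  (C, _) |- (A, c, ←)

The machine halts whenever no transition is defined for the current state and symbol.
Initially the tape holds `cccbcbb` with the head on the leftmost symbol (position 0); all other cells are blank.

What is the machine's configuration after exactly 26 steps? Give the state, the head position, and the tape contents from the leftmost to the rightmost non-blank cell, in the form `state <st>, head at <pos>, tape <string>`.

A | [c]ccbcbb_   read c → write c, move →, go to A
A | c[c]cbcbb_   read c → write c, move →, go to A
A | cc[c]bcbb_   read c → write c, move →, go to A
A | ccc[b]cbb_   read b → write _, move →, go to A
A | ccc_[c]bb_   read c → write c, move →, go to A
A | ccc_c[b]b_   read b → write _, move →, go to A
A | ccc_c_[b]_   read b → write _, move →, go to A
A | ccc_c__[_]   read _ → write a, move ←, go to B
B | ccc_c_[_]a   read _ → write a, move →, go to A
A | ccc_c_a[a]   read a → write a, move ←, go to A
A | ccc_c_[a]a   read a → write a, move ←, go to A
A | ccc_c[_]aa   read _ → write a, move ←, go to B
B | ccc_[c]aaa   read c → write b, move →, go to A
A | ccc_b[a]aa   read a → write a, move ←, go to A
A | ccc_[b]aaa   read b → write _, move →, go to A
A | ccc__[a]aa   read a → write a, move ←, go to A
A | ccc_[_]aaa   read _ → write a, move ←, go to B
B | ccc[_]aaaa   read _ → write a, move →, go to A
A | ccca[a]aaa   read a → write a, move ←, go to A
A | ccc[a]aaaa   read a → write a, move ←, go to A
A | cc[c]aaaaa   read c → write c, move →, go to A
A | ccc[a]aaaa   read a → write a, move ←, go to A
A | cc[c]aaaaa   read c → write c, move →, go to A
A | ccc[a]aaaa   read a → write a, move ←, go to A
A | cc[c]aaaaa   read c → write c, move →, go to A
A | ccc[a]aaaa   read a → write a, move ←, go to A
A | cc[c]aaaaa
After 26 steps: state A, head at 2, tape cccaaaaa.

state A, head at 2, tape cccaaaaa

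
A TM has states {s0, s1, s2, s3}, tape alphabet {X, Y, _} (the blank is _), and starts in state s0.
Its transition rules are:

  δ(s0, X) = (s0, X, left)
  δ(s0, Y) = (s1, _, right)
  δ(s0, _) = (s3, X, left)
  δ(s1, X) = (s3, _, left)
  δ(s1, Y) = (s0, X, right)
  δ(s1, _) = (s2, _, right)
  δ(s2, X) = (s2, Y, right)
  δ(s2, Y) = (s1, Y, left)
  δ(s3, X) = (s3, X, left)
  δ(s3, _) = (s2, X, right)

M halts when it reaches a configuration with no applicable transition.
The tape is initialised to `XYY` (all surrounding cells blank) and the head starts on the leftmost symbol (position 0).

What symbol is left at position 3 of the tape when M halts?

Y

s0 | __[X]YY__   read X → write X, move left, go to s0
s0 | _[_]XYY__   read _ → write X, move left, go to s3
s3 | [_]XXYY__   read _ → write X, move right, go to s2
s2 | X[X]XYY__   read X → write Y, move right, go to s2
s2 | XY[X]YY__   read X → write Y, move right, go to s2
s2 | XYY[Y]Y__   read Y → write Y, move left, go to s1
s1 | XY[Y]YY__   read Y → write X, move right, go to s0
s0 | XYX[Y]Y__   read Y → write _, move right, go to s1
s1 | XYX_[Y]__   read Y → write X, move right, go to s0
s0 | XYX_X[_]_   read _ → write X, move left, go to s3
s3 | XYX_[X]X_   read X → write X, move left, go to s3
s3 | XYX[_]XX_   read _ → write X, move right, go to s2
s2 | XYXX[X]X_   read X → write Y, move right, go to s2
s2 | XYXXY[X]_   read X → write Y, move right, go to s2
s2 | XYXXYY[_]
Cell 3 holds Y when M halts.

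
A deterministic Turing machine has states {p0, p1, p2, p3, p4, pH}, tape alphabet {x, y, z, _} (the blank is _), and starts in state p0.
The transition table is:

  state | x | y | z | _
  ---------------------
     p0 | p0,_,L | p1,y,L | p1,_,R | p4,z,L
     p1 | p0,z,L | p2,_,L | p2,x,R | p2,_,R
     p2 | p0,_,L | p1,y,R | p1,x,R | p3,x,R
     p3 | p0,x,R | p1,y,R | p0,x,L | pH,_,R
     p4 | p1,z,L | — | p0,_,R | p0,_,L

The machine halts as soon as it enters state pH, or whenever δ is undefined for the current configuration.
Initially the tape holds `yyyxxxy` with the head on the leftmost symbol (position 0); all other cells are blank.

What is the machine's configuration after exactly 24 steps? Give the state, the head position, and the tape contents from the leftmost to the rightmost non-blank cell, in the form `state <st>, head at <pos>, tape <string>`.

state p4, head at 2, tape y_yz_zy

p0 | _[y]yyxxxy   read y → write y, move L, go to p1
p1 | [_]yyyxxxy   read _ → write _, move R, go to p2
p2 | _[y]yyxxxy   read y → write y, move R, go to p1
p1 | _y[y]yxxxy   read y → write _, move L, go to p2
p2 | _[y]_yxxxy   read y → write y, move R, go to p1
p1 | _y[_]yxxxy   read _ → write _, move R, go to p2
p2 | _y_[y]xxxy   read y → write y, move R, go to p1
p1 | _y_y[x]xxy   read x → write z, move L, go to p0
p0 | _y_[y]zxxy   read y → write y, move L, go to p1
p1 | _y[_]yzxxy   read _ → write _, move R, go to p2
p2 | _y_[y]zxxy   read y → write y, move R, go to p1
p1 | _y_y[z]xxy   read z → write x, move R, go to p2
p2 | _y_yx[x]xy   read x → write _, move L, go to p0
p0 | _y_y[x]_xy   read x → write _, move L, go to p0
p0 | _y_[y]__xy   read y → write y, move L, go to p1
p1 | _y[_]y__xy   read _ → write _, move R, go to p2
p2 | _y_[y]__xy   read y → write y, move R, go to p1
p1 | _y_y[_]_xy   read _ → write _, move R, go to p2
p2 | _y_y_[_]xy   read _ → write x, move R, go to p3
p3 | _y_y_x[x]y   read x → write x, move R, go to p0
p0 | _y_y_xx[y]   read y → write y, move L, go to p1
p1 | _y_y_x[x]y   read x → write z, move L, go to p0
p0 | _y_y_[x]zy   read x → write _, move L, go to p0
p0 | _y_y[_]_zy   read _ → write z, move L, go to p4
p4 | _y_[y]z_zy
After 24 steps: state p4, head at 2, tape y_yz_zy.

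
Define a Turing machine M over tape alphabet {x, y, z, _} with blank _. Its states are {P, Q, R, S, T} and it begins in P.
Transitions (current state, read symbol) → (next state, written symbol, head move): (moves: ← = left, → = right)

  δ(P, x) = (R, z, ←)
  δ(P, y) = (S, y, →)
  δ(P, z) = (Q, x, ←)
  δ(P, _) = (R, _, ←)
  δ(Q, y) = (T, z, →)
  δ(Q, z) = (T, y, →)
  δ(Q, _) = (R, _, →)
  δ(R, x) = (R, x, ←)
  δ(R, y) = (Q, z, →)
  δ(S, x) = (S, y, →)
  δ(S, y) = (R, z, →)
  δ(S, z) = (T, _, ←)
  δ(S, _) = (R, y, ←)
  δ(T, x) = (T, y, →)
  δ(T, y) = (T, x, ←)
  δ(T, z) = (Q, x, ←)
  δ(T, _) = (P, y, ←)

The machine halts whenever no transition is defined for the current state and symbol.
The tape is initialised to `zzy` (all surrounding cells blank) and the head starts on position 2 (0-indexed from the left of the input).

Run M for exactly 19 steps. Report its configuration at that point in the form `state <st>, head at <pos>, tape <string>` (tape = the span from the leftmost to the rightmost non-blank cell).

P | zz[y]___   read y → write y, move →, go to S
S | zzy[_]__   read _ → write y, move ←, go to R
R | zz[y]y__   read y → write z, move →, go to Q
Q | zzz[y]__   read y → write z, move →, go to T
T | zzzz[_]_   read _ → write y, move ←, go to P
P | zzz[z]y_   read z → write x, move ←, go to Q
Q | zz[z]xy_   read z → write y, move →, go to T
T | zzy[x]y_   read x → write y, move →, go to T
T | zzyy[y]_   read y → write x, move ←, go to T
T | zzy[y]x_   read y → write x, move ←, go to T
T | zz[y]xx_   read y → write x, move ←, go to T
T | z[z]xxx_   read z → write x, move ←, go to Q
Q | [z]xxxx_   read z → write y, move →, go to T
T | y[x]xxx_   read x → write y, move →, go to T
T | yy[x]xx_   read x → write y, move →, go to T
T | yyy[x]x_   read x → write y, move →, go to T
T | yyyy[x]_   read x → write y, move →, go to T
T | yyyyy[_]   read _ → write y, move ←, go to P
P | yyyy[y]y   read y → write y, move →, go to S
S | yyyyy[y]
After 19 steps: state S, head at 5, tape yyyyyy.

state S, head at 5, tape yyyyyy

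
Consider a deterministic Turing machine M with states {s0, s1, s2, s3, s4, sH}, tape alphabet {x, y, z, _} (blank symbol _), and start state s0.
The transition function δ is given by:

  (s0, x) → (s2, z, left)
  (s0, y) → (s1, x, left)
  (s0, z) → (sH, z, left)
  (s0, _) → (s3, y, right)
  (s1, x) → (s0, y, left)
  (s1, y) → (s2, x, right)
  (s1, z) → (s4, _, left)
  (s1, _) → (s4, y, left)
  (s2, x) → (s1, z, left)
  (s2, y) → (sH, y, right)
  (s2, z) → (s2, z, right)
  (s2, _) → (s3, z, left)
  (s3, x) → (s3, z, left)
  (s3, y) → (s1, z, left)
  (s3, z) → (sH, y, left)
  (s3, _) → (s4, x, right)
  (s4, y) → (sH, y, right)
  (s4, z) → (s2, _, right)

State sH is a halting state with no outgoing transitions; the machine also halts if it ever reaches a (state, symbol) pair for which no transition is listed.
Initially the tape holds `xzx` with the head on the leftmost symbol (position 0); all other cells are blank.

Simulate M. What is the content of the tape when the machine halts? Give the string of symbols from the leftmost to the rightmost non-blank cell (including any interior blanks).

x_x_yz

s0 | __[x]zx_   read x → write z, move left, go to s2
s2 | _[_]zzx_   read _ → write z, move left, go to s3
s3 | [_]zzzx_   read _ → write x, move right, go to s4
s4 | x[z]zzx_   read z → write _, move right, go to s2
s2 | x_[z]zx_   read z → write z, move right, go to s2
s2 | x_z[z]x_   read z → write z, move right, go to s2
s2 | x_zz[x]_   read x → write z, move left, go to s1
s1 | x_z[z]z_   read z → write _, move left, go to s4
s4 | x_[z]_z_   read z → write _, move right, go to s2
s2 | x__[_]z_   read _ → write z, move left, go to s3
s3 | x_[_]zz_   read _ → write x, move right, go to s4
s4 | x_x[z]z_   read z → write _, move right, go to s2
s2 | x_x_[z]_   read z → write z, move right, go to s2
s2 | x_x_z[_]   read _ → write z, move left, go to s3
s3 | x_x_[z]z   read z → write y, move left, go to sH
sH | x_x[_]yz
The non-blank tape span at halt is x_x_yz.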